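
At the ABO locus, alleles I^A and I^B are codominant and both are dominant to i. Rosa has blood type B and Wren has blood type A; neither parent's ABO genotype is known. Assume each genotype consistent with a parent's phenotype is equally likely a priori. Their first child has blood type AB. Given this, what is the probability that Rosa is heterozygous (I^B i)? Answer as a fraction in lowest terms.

1/3

Possible genotypes: Rosa ∈ {I^B I^B, I^B i}; Wren ∈ {I^A I^A, I^A i}.
Weight each parental genotype pair by prior × P(type-AB child):
  I^B I^B × I^A I^A: posterior weight 4/9.
  I^B I^B × I^A i: posterior weight 2/9.
  I^B i × I^A I^A: posterior weight 2/9.
  I^B i × I^A i: posterior weight 1/9.
Sum the posterior weight over pairs where Rosa is I^B i: 1/3.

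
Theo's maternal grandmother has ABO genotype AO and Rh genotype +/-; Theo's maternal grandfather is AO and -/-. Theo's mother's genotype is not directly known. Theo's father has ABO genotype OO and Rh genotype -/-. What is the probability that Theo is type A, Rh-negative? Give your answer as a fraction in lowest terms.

Theo's mother's ABO genotype from AO × AO: 1/4 AA, 1/2 AO, 1/4 OO.
Crossing each possibility with the father OO and summing P(type A): 1/4·1 + 1/2·1/2 + 1/4·0 = 1/2.
Similarly for Rh via the mother's Rh distribution: P(Rh-) = 3/4.
Independent loci: 1/2 × 3/4 = 3/8.

3/8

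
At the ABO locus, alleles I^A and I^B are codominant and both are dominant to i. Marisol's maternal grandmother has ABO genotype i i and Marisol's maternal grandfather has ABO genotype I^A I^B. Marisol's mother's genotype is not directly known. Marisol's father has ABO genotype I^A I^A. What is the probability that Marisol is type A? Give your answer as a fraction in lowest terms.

3/4

Marisol's mother's ABO genotype from i i × I^A I^B: 1/2 I^A i, 1/2 I^B i.
Crossing each possibility with the father I^A I^A and summing P(type A): 1/2·1 + 1/2·1/2 = 3/4.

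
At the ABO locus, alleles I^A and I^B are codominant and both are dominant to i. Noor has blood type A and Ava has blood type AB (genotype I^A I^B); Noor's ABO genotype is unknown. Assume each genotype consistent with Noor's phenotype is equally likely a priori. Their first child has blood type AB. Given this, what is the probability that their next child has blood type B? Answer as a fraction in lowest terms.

Possible genotypes: Noor ∈ {I^A I^A, I^A i}; Ava ∈ {I^A I^B}.
Weight each parental genotype pair by prior × P(type-AB child):
  I^A I^A × I^A I^B: posterior weight 2/3; P(next child type B) = 0.
  I^A i × I^A I^B: posterior weight 1/3; P(next child type B) = 1/4.
Weighted sum = 1/12.

1/12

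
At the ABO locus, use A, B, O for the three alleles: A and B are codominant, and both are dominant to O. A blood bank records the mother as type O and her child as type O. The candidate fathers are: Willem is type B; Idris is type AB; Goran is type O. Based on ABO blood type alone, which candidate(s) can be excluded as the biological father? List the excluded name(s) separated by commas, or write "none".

Idris

A candidate is excluded only if no genotype consistent with his phenotype could produce a type O child with a type O mother.
Idris (type AB): no genotype consistent with that phenotype can produce a type-O child with a type-O mother.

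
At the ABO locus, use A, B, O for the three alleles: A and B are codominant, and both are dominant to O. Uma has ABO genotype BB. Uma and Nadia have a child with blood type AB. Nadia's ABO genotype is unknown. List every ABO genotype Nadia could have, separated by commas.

For each candidate genotype of Nadia, check whether crossing it with BB can produce every observed child phenotype.
  AA → possible child types {AB} ✓
  AB → possible child types {B, AB} ✓
  AO → possible child types {B, AB} ✓
  BB → possible child types {B} ✗
  BO → possible child types {B} ✗
  OO → possible child types {B} ✗

AA, AB, AO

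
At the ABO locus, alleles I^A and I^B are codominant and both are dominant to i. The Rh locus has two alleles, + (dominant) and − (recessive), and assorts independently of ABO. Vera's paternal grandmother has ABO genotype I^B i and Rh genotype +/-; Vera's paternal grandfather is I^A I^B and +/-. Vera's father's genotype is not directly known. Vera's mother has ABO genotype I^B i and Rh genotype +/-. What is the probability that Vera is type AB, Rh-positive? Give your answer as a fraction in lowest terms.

Vera's father's ABO genotype from I^B i × I^A I^B: 1/4 I^A I^B, 1/4 I^A i, 1/4 I^B I^B, 1/4 I^B i.
Crossing each possibility with the mother I^B i and summing P(type AB): 1/4·1/4 + 1/4·1/4 + 1/4·0 + 1/4·0 = 1/8.
Similarly for Rh via the father's Rh distribution: P(Rh+) = 3/4.
Independent loci: 1/8 × 3/4 = 3/32.

3/32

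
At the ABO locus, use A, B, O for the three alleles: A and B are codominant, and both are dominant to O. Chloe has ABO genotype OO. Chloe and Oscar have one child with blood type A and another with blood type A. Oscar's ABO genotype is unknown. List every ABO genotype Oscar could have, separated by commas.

For each candidate genotype of Oscar, check whether crossing it with OO can produce every observed child phenotype.
  AA → possible child types {A} ✓
  AB → possible child types {A, B} ✓
  AO → possible child types {O, A} ✓
  BB → possible child types {B} ✗
  BO → possible child types {O, B} ✗
  OO → possible child types {O} ✗

AA, AB, AO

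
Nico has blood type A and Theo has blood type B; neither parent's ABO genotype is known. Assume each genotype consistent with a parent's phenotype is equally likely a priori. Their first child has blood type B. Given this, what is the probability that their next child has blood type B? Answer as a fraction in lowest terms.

5/12

Possible genotypes: Nico ∈ {I^A I^A, I^A i}; Theo ∈ {I^B I^B, I^B i}.
Weight each parental genotype pair by prior × P(type-B child):
  I^A i × I^B I^B: posterior weight 2/3; P(next child type B) = 1/2.
  I^A i × I^B i: posterior weight 1/3; P(next child type B) = 1/4.
Weighted sum = 5/12.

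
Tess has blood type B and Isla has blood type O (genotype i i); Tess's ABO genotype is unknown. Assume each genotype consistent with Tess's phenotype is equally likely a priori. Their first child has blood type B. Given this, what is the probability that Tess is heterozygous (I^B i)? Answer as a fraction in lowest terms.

1/3

Possible genotypes: Tess ∈ {I^B I^B, I^B i}; Isla ∈ {i i}.
Weight each parental genotype pair by prior × P(type-B child):
  I^B I^B × i i: posterior weight 2/3.
  I^B i × i i: posterior weight 1/3.
Sum the posterior weight over pairs where Tess is I^B i: 1/3.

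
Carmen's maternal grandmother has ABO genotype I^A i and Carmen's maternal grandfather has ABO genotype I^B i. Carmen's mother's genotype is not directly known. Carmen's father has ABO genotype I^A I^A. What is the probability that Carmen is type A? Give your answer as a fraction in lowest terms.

3/4

Carmen's mother's ABO genotype from I^A i × I^B i: 1/4 I^A I^B, 1/4 I^A i, 1/4 I^B i, 1/4 i i.
Crossing each possibility with the father I^A I^A and summing P(type A): 1/4·1/2 + 1/4·1 + 1/4·1/2 + 1/4·1 = 3/4.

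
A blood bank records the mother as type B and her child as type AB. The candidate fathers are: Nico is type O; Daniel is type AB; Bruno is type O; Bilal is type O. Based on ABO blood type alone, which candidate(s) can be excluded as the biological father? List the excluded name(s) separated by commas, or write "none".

A candidate is excluded only if no genotype consistent with his phenotype could produce a type AB child with a type B mother.
Nico (type O): no genotype consistent with that phenotype can produce a type-AB child with a type-B mother.
Bruno (type O): no genotype consistent with that phenotype can produce a type-AB child with a type-B mother.
Bilal (type O): no genotype consistent with that phenotype can produce a type-AB child with a type-B mother.

Nico, Bruno, Bilal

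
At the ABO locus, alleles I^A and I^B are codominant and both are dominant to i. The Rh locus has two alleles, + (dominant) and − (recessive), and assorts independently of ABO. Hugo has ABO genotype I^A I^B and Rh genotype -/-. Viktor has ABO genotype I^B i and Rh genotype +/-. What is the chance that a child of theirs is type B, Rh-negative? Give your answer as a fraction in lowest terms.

ABO cross I^A I^B × I^B i → offspring phenotypes: 1/4 A, 1/2 B, 1/4 AB.
Rh cross -/- × +/- → 1/2 Rh+, 1/2 Rh-.
Independent loci: P(type B, Rh-negative) = 1/2 × 1/2 = 1/4.

1/4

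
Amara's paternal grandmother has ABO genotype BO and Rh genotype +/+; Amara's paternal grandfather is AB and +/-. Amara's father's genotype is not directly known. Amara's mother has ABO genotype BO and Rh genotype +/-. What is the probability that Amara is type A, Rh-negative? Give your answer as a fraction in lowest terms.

Amara's father's ABO genotype from BO × AB: 1/4 AB, 1/4 AO, 1/4 BB, 1/4 BO.
Crossing each possibility with the mother BO and summing P(type A): 1/4·1/4 + 1/4·1/4 + 1/4·0 + 1/4·0 = 1/8.
Similarly for Rh via the father's Rh distribution: P(Rh-) = 1/8.
Independent loci: 1/8 × 1/8 = 1/64.

1/64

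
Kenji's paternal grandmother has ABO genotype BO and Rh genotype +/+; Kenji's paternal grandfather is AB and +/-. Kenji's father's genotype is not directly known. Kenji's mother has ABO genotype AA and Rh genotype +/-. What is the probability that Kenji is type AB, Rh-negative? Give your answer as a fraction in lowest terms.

Kenji's father's ABO genotype from BO × AB: 1/4 AB, 1/4 AO, 1/4 BB, 1/4 BO.
Crossing each possibility with the mother AA and summing P(type AB): 1/4·1/2 + 1/4·0 + 1/4·1 + 1/4·1/2 = 1/2.
Similarly for Rh via the father's Rh distribution: P(Rh-) = 1/8.
Independent loci: 1/2 × 1/8 = 1/16.

1/16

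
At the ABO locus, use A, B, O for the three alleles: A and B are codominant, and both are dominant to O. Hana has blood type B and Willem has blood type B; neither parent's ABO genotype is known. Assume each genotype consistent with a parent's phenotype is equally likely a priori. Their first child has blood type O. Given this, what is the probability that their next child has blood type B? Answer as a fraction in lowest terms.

Possible genotypes: Hana ∈ {BB, BO}; Willem ∈ {BB, BO}.
Weight each parental genotype pair by prior × P(type-O child):
  BO × BO: posterior weight 1; P(next child type B) = 3/4.
Weighted sum = 3/4.

3/4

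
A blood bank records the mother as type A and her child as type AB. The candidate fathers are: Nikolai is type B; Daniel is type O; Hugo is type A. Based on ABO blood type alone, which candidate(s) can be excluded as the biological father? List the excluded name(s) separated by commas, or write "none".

Daniel, Hugo

A candidate is excluded only if no genotype consistent with his phenotype could produce a type AB child with a type A mother.
Daniel (type O): no genotype consistent with that phenotype can produce a type-AB child with a type-A mother.
Hugo (type A): no genotype consistent with that phenotype can produce a type-AB child with a type-A mother.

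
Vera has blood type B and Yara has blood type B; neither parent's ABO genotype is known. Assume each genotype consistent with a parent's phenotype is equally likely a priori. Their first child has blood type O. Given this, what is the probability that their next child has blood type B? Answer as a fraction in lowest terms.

Possible genotypes: Vera ∈ {BB, BO}; Yara ∈ {BB, BO}.
Weight each parental genotype pair by prior × P(type-O child):
  BO × BO: posterior weight 1; P(next child type B) = 3/4.
Weighted sum = 3/4.

3/4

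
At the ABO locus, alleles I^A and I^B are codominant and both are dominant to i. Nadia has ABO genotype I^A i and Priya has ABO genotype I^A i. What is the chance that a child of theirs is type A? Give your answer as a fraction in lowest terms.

3/4

ABO cross I^A i × I^A i → offspring phenotypes: 1/4 O, 3/4 A.
So P(type A) = 3/4.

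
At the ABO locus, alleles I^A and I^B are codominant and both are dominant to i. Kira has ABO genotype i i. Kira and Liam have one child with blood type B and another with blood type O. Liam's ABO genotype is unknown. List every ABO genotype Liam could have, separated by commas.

For each candidate genotype of Liam, check whether crossing it with i i can produce every observed child phenotype.
  I^A I^A → possible child types {A} ✗
  I^A I^B → possible child types {A, B} ✗
  I^A i → possible child types {O, A} ✗
  I^B I^B → possible child types {B} ✗
  I^B i → possible child types {O, B} ✓
  i i → possible child types {O} ✗

I^B i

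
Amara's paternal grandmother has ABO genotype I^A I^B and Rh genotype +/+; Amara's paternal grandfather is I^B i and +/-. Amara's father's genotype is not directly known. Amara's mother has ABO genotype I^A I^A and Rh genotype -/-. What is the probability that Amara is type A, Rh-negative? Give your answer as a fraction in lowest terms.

Amara's father's ABO genotype from I^A I^B × I^B i: 1/4 I^A I^B, 1/4 I^A i, 1/4 I^B I^B, 1/4 I^B i.
Crossing each possibility with the mother I^A I^A and summing P(type A): 1/4·1/2 + 1/4·1 + 1/4·0 + 1/4·1/2 = 1/2.
Similarly for Rh via the father's Rh distribution: P(Rh-) = 1/4.
Independent loci: 1/2 × 1/4 = 1/8.

1/8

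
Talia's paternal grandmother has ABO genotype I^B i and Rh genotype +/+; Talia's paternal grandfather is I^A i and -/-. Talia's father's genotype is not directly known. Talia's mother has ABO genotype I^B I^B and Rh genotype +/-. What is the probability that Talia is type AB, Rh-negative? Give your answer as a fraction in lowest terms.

1/16

Talia's father's ABO genotype from I^B i × I^A i: 1/4 I^A I^B, 1/4 I^A i, 1/4 I^B i, 1/4 i i.
Crossing each possibility with the mother I^B I^B and summing P(type AB): 1/4·1/2 + 1/4·1/2 + 1/4·0 + 1/4·0 = 1/4.
Similarly for Rh via the father's Rh distribution: P(Rh-) = 1/4.
Independent loci: 1/4 × 1/4 = 1/16.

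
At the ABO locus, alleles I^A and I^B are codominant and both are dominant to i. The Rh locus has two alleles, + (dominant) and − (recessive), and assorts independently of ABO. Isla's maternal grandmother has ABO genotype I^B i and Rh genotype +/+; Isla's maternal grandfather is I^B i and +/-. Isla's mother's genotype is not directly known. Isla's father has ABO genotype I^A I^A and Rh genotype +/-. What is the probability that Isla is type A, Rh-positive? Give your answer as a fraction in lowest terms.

7/16

Isla's mother's ABO genotype from I^B i × I^B i: 1/4 I^B I^B, 1/2 I^B i, 1/4 i i.
Crossing each possibility with the father I^A I^A and summing P(type A): 1/4·0 + 1/2·1/2 + 1/4·1 = 1/2.
Similarly for Rh via the mother's Rh distribution: P(Rh+) = 7/8.
Independent loci: 1/2 × 7/8 = 7/16.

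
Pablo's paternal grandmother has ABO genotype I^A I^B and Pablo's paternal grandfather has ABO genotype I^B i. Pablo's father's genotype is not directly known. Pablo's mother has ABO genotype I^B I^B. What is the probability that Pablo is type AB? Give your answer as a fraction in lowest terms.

Pablo's father's ABO genotype from I^A I^B × I^B i: 1/4 I^A I^B, 1/4 I^A i, 1/4 I^B I^B, 1/4 I^B i.
Crossing each possibility with the mother I^B I^B and summing P(type AB): 1/4·1/2 + 1/4·1/2 + 1/4·0 + 1/4·0 = 1/4.

1/4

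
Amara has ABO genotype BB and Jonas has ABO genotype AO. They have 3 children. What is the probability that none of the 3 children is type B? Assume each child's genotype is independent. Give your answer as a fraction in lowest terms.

ABO cross BB × AO → 1/2 B, 1/2 AB.
So P(type B) = 1/2 per child.
P(not type B) = 1/2 for one child; (1/2)^3 = 1/8.

1/8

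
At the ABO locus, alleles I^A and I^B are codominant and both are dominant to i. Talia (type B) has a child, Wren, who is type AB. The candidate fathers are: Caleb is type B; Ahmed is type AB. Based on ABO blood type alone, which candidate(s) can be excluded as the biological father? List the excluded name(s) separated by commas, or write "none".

A candidate is excluded only if no genotype consistent with his phenotype could produce a type AB child with a type B mother.
Caleb (type B): no genotype consistent with that phenotype can produce a type-AB child with a type-B mother.

Caleb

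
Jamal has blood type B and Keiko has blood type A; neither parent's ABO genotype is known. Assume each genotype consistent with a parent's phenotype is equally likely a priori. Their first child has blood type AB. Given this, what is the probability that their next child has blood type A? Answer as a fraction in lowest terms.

5/36

Possible genotypes: Jamal ∈ {BB, BO}; Keiko ∈ {AA, AO}.
Weight each parental genotype pair by prior × P(type-AB child):
  BB × AA: posterior weight 4/9; P(next child type A) = 0.
  BB × AO: posterior weight 2/9; P(next child type A) = 0.
  BO × AA: posterior weight 2/9; P(next child type A) = 1/2.
  BO × AO: posterior weight 1/9; P(next child type A) = 1/4.
Weighted sum = 5/36.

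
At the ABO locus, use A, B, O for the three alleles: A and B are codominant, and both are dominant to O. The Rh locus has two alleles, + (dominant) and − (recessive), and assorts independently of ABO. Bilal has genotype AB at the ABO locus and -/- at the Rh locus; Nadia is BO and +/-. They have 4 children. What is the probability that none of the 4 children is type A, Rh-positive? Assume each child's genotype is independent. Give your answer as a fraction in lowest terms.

ABO cross AB × BO → 1/4 A, 1/2 B, 1/4 AB.
Rh cross -/- × +/- → 1/2 Rh+, 1/2 Rh-; so P(type A, Rh-positive) = 1/4 × 1/2 = 1/8 per child.
P(not type A, Rh-positive) = 7/8 for one child; (7/8)^4 = 2401/4096.

2401/4096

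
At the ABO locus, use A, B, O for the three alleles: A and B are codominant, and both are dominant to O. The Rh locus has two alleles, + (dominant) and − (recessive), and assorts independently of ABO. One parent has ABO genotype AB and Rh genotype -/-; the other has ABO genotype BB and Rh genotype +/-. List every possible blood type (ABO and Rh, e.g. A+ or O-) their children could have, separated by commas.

Gametes from AB × BB give offspring ABO genotypes AB, BB, i.e. phenotypes B, AB.
Rh cross -/- × +/- → phenotypes Rh+, Rh-.
Combining independently: B+, B-, AB+, AB-.

B+, B-, AB+, AB-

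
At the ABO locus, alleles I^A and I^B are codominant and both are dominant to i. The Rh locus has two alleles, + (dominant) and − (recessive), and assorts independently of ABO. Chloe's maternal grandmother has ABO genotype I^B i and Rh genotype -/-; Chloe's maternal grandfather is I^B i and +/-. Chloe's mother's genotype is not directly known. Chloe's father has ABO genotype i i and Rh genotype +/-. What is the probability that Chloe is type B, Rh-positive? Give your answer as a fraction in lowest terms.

Chloe's mother's ABO genotype from I^B i × I^B i: 1/4 I^B I^B, 1/2 I^B i, 1/4 i i.
Crossing each possibility with the father i i and summing P(type B): 1/4·1 + 1/2·1/2 + 1/4·0 = 1/2.
Similarly for Rh via the mother's Rh distribution: P(Rh+) = 5/8.
Independent loci: 1/2 × 5/8 = 5/16.

5/16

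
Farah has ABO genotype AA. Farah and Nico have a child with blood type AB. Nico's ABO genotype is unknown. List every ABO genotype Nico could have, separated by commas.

AB, BB, BO

For each candidate genotype of Nico, check whether crossing it with AA can produce every observed child phenotype.
  AA → possible child types {A} ✗
  AB → possible child types {A, AB} ✓
  AO → possible child types {A} ✗
  BB → possible child types {AB} ✓
  BO → possible child types {A, AB} ✓
  OO → possible child types {A} ✗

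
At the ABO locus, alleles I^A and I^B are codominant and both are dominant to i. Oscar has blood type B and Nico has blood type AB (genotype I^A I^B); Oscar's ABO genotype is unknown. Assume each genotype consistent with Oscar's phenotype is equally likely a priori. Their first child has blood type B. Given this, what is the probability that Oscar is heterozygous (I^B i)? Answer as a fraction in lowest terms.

1/2

Possible genotypes: Oscar ∈ {I^B I^B, I^B i}; Nico ∈ {I^A I^B}.
Weight each parental genotype pair by prior × P(type-B child):
  I^B I^B × I^A I^B: posterior weight 1/2.
  I^B i × I^A I^B: posterior weight 1/2.
Sum the posterior weight over pairs where Oscar is I^B i: 1/2.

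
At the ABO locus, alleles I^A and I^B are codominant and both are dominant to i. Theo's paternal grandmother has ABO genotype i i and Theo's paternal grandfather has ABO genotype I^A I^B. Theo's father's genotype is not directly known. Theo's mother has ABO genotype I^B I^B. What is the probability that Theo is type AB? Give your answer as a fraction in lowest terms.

Theo's father's ABO genotype from i i × I^A I^B: 1/2 I^A i, 1/2 I^B i.
Crossing each possibility with the mother I^B I^B and summing P(type AB): 1/2·1/2 + 1/2·0 = 1/4.

1/4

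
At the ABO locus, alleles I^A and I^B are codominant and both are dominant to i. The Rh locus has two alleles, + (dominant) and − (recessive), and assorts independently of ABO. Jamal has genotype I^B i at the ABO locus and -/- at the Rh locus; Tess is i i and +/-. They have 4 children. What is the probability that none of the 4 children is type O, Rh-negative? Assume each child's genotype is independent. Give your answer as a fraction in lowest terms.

81/256

ABO cross I^B i × i i → 1/2 O, 1/2 B.
Rh cross -/- × +/- → 1/2 Rh+, 1/2 Rh-; so P(type O, Rh-negative) = 1/2 × 1/2 = 1/4 per child.
P(not type O, Rh-negative) = 3/4 for one child; (3/4)^4 = 81/256.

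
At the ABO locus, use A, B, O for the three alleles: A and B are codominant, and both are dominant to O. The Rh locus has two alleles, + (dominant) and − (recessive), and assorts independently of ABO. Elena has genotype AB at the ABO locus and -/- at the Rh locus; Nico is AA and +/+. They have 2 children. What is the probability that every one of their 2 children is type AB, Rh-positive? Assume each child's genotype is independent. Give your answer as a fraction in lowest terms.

1/4

ABO cross AB × AA → 1/2 A, 1/2 AB.
Rh cross -/- × +/+ → 1 Rh+; so P(type AB, Rh-positive) = 1/2 × 1 = 1/2 per child.
All 2 independent: (1/2)^2 = 1/4.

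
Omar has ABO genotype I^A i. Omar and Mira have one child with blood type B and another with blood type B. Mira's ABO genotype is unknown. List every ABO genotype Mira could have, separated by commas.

For each candidate genotype of Mira, check whether crossing it with I^A i can produce every observed child phenotype.
  I^A I^A → possible child types {A} ✗
  I^A I^B → possible child types {A, B, AB} ✓
  I^A i → possible child types {O, A} ✗
  I^B I^B → possible child types {B, AB} ✓
  I^B i → possible child types {O, A, B, AB} ✓
  i i → possible child types {O, A} ✗

I^A I^B, I^B I^B, I^B i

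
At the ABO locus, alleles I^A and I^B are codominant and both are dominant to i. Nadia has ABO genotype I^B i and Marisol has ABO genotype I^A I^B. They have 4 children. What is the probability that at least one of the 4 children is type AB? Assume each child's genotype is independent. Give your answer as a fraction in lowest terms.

ABO cross I^B i × I^A I^B → 1/4 A, 1/2 B, 1/4 AB.
So P(type AB) = 1/4 per child.
P(none) = (3/4)^4 = 81/256; P(at least one) = 1 − 81/256 = 175/256.

175/256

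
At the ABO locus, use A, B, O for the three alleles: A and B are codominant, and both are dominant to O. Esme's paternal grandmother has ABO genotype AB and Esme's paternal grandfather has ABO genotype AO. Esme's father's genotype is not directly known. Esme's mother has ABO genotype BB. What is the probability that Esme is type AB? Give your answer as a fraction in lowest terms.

Esme's father's ABO genotype from AB × AO: 1/4 AA, 1/4 AB, 1/4 AO, 1/4 BO.
Crossing each possibility with the mother BB and summing P(type AB): 1/4·1 + 1/4·1/2 + 1/4·1/2 + 1/4·0 = 1/2.

1/2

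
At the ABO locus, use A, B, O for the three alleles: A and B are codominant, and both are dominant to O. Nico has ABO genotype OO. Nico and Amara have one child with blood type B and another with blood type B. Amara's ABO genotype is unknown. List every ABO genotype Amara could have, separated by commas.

AB, BB, BO

For each candidate genotype of Amara, check whether crossing it with OO can produce every observed child phenotype.
  AA → possible child types {A} ✗
  AB → possible child types {A, B} ✓
  AO → possible child types {O, A} ✗
  BB → possible child types {B} ✓
  BO → possible child types {O, B} ✓
  OO → possible child types {O} ✗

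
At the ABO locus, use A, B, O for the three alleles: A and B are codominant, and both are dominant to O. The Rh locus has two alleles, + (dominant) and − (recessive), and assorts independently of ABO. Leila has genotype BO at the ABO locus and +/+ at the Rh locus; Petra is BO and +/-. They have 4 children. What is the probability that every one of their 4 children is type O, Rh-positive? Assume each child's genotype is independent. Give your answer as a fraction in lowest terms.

1/256

ABO cross BO × BO → 1/4 O, 3/4 B.
Rh cross +/+ × +/- → 1 Rh+; so P(type O, Rh-positive) = 1/4 × 1 = 1/4 per child.
All 4 independent: (1/4)^4 = 1/256.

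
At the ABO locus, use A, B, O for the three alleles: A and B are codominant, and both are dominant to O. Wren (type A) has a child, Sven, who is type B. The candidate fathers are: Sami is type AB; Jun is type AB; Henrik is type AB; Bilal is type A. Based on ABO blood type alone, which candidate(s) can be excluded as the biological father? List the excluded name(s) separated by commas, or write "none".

A candidate is excluded only if no genotype consistent with his phenotype could produce a type B child with a type A mother.
Bilal (type A): no genotype consistent with that phenotype can produce a type-B child with a type-A mother.

Bilal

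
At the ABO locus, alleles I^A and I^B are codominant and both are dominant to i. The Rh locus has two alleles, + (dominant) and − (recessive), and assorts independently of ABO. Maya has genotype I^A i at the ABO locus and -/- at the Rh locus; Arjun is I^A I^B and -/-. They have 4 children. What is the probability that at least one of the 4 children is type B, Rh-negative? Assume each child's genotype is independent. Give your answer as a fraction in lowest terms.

ABO cross I^A i × I^A I^B → 1/2 A, 1/4 B, 1/4 AB.
Rh cross -/- × -/- → 1 Rh-; so P(type B, Rh-negative) = 1/4 × 1 = 1/4 per child.
P(none) = (3/4)^4 = 81/256; P(at least one) = 1 − 81/256 = 175/256.

175/256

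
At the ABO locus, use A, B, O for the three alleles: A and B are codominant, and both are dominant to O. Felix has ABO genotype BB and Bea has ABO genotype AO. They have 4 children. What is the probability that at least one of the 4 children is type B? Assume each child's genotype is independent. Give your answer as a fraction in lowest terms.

ABO cross BB × AO → 1/2 B, 1/2 AB.
So P(type B) = 1/2 per child.
P(none) = (1/2)^4 = 1/16; P(at least one) = 1 − 1/16 = 15/16.

15/16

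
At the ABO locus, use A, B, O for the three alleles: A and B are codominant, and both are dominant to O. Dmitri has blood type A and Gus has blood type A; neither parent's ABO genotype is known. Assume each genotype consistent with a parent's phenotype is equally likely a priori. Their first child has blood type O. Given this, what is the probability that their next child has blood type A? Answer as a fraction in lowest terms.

Possible genotypes: Dmitri ∈ {AA, AO}; Gus ∈ {AA, AO}.
Weight each parental genotype pair by prior × P(type-O child):
  AO × AO: posterior weight 1; P(next child type A) = 3/4.
Weighted sum = 3/4.

3/4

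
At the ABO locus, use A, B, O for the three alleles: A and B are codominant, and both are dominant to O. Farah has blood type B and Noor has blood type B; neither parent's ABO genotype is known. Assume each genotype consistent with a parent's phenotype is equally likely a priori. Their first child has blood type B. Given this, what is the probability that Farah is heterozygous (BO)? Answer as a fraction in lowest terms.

Possible genotypes: Farah ∈ {BB, BO}; Noor ∈ {BB, BO}.
Weight each parental genotype pair by prior × P(type-B child):
  BB × BB: posterior weight 4/15.
  BB × BO: posterior weight 4/15.
  BO × BB: posterior weight 4/15.
  BO × BO: posterior weight 1/5.
Sum the posterior weight over pairs where Farah is BO: 7/15.

7/15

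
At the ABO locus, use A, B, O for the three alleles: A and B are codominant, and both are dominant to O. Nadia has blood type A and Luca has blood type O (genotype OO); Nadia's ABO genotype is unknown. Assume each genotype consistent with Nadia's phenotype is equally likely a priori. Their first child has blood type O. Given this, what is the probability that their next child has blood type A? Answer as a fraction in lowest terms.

1/2

Possible genotypes: Nadia ∈ {AA, AO}; Luca ∈ {OO}.
Weight each parental genotype pair by prior × P(type-O child):
  AO × OO: posterior weight 1; P(next child type A) = 1/2.
Weighted sum = 1/2.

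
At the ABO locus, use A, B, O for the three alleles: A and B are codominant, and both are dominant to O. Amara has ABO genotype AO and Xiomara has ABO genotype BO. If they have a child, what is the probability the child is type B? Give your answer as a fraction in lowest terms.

ABO cross AO × BO → offspring phenotypes: 1/4 O, 1/4 A, 1/4 B, 1/4 AB.
So P(type B) = 1/4.

1/4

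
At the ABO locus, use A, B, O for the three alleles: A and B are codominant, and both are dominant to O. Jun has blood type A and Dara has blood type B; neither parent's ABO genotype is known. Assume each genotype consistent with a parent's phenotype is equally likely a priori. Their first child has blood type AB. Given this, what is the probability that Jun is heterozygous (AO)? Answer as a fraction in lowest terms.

Possible genotypes: Jun ∈ {AA, AO}; Dara ∈ {BB, BO}.
Weight each parental genotype pair by prior × P(type-AB child):
  AA × BB: posterior weight 4/9.
  AA × BO: posterior weight 2/9.
  AO × BB: posterior weight 2/9.
  AO × BO: posterior weight 1/9.
Sum the posterior weight over pairs where Jun is AO: 1/3.

1/3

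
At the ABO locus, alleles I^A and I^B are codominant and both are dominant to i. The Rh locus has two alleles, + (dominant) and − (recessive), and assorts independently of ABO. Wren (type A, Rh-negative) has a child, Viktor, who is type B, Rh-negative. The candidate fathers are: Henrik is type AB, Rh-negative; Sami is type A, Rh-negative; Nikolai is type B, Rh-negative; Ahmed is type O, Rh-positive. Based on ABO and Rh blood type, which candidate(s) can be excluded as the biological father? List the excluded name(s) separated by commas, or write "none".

A candidate is excluded only if no genotype consistent with his phenotype could produce a type B, Rh-negative child with a type A, Rh-negative mother.
Sami (type A, Rh-): no genotype consistent with that phenotype can produce a type-B Rh- child with a type-A mother.
Ahmed (type O, Rh+): no genotype consistent with that phenotype can produce a type-B Rh- child with a type-A mother.

Sami, Ahmed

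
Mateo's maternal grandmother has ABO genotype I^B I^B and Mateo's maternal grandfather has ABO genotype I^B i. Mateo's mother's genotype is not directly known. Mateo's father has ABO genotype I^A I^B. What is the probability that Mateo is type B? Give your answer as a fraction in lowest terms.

1/2

Mateo's mother's ABO genotype from I^B I^B × I^B i: 1/2 I^B I^B, 1/2 I^B i.
Crossing each possibility with the father I^A I^B and summing P(type B): 1/2·1/2 + 1/2·1/2 = 1/2.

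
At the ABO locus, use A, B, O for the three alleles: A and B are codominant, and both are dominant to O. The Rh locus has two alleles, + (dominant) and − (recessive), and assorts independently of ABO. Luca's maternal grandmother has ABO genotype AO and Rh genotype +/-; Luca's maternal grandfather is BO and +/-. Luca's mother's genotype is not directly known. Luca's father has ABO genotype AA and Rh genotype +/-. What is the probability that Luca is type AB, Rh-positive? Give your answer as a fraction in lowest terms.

3/16

Luca's mother's ABO genotype from AO × BO: 1/4 AB, 1/4 AO, 1/4 BO, 1/4 OO.
Crossing each possibility with the father AA and summing P(type AB): 1/4·1/2 + 1/4·0 + 1/4·1/2 + 1/4·0 = 1/4.
Similarly for Rh via the mother's Rh distribution: P(Rh+) = 3/4.
Independent loci: 1/4 × 3/4 = 3/16.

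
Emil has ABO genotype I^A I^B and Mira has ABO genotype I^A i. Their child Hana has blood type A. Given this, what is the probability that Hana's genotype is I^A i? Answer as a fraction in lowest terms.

1/2

Cross I^A I^B × I^A i → 1/4 I^A I^A, 1/4 I^A I^B, 1/4 I^A i, 1/4 I^B i.
Type-A genotypes among offspring: I^A I^A (1/4), I^A i (1/4); total 1/2.
P(I^A i | type A) = (1/4) / (1/2) = 1/2.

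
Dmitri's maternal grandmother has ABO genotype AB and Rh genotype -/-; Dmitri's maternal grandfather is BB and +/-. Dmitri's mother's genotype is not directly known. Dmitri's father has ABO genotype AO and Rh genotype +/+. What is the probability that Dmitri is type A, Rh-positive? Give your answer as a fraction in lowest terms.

1/4

Dmitri's mother's ABO genotype from AB × BB: 1/2 AB, 1/2 BB.
Crossing each possibility with the father AO and summing P(type A): 1/2·1/2 + 1/2·0 = 1/4.
Similarly for Rh via the mother's Rh distribution: P(Rh+) = 1.
Independent loci: 1/4 × 1 = 1/4.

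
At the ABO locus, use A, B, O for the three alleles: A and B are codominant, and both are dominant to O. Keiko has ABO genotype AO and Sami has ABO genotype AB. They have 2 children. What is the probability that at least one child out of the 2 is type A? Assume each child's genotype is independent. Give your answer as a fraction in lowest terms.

ABO cross AO × AB → 1/2 A, 1/4 B, 1/4 AB.
So P(type A) = 1/2 per child.
P(none) = (1/2)^2 = 1/4; P(at least one) = 1 − 1/4 = 3/4.

3/4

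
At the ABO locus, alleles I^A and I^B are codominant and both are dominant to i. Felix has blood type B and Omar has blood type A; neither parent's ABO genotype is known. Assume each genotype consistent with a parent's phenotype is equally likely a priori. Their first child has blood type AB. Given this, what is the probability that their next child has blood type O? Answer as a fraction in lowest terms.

Possible genotypes: Felix ∈ {I^B I^B, I^B i}; Omar ∈ {I^A I^A, I^A i}.
Weight each parental genotype pair by prior × P(type-AB child):
  I^B I^B × I^A I^A: posterior weight 4/9; P(next child type O) = 0.
  I^B I^B × I^A i: posterior weight 2/9; P(next child type O) = 0.
  I^B i × I^A I^A: posterior weight 2/9; P(next child type O) = 0.
  I^B i × I^A i: posterior weight 1/9; P(next child type O) = 1/4.
Weighted sum = 1/36.

1/36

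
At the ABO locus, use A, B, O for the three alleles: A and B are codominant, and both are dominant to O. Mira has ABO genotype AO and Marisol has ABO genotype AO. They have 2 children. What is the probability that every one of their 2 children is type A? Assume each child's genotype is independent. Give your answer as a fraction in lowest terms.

9/16

ABO cross AO × AO → 1/4 O, 3/4 A.
So P(type A) = 3/4 per child.
All 2 independent: (3/4)^2 = 9/16.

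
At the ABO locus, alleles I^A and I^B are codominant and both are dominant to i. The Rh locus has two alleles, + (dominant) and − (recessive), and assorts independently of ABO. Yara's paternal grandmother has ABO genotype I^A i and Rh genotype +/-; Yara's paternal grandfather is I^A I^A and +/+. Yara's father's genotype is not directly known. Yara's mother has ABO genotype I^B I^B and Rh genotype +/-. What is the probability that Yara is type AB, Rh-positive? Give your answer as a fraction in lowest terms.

21/32

Yara's father's ABO genotype from I^A i × I^A I^A: 1/2 I^A I^A, 1/2 I^A i.
Crossing each possibility with the mother I^B I^B and summing P(type AB): 1/2·1 + 1/2·1/2 = 3/4.
Similarly for Rh via the father's Rh distribution: P(Rh+) = 7/8.
Independent loci: 3/4 × 7/8 = 21/32.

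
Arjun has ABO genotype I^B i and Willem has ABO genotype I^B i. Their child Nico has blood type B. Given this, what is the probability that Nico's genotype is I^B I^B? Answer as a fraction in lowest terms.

1/3

Cross I^B i × I^B i → 1/4 I^B I^B, 1/2 I^B i, 1/4 i i.
Type-B genotypes among offspring: I^B I^B (1/4), I^B i (1/2); total 3/4.
P(I^B I^B | type B) = (1/4) / (3/4) = 1/3.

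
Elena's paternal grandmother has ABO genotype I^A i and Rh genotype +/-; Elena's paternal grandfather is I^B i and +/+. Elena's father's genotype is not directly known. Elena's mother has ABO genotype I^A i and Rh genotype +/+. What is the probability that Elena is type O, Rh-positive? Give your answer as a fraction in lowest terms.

Elena's father's ABO genotype from I^A i × I^B i: 1/4 I^A I^B, 1/4 I^A i, 1/4 I^B i, 1/4 i i.
Crossing each possibility with the mother I^A i and summing P(type O): 1/4·0 + 1/4·1/4 + 1/4·1/4 + 1/4·1/2 = 1/4.
Similarly for Rh via the father's Rh distribution: P(Rh+) = 1.
Independent loci: 1/4 × 1 = 1/4.

1/4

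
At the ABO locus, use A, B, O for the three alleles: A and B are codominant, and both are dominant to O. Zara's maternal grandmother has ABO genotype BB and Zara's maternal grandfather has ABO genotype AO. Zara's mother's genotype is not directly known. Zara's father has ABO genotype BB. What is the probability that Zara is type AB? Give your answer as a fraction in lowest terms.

1/4

Zara's mother's ABO genotype from BB × AO: 1/2 AB, 1/2 BO.
Crossing each possibility with the father BB and summing P(type AB): 1/2·1/2 + 1/2·0 = 1/4.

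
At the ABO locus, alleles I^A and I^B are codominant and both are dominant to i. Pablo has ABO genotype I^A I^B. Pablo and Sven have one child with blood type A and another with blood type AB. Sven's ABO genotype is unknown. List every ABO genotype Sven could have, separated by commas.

For each candidate genotype of Sven, check whether crossing it with I^A I^B can produce every observed child phenotype.
  I^A I^A → possible child types {A, AB} ✓
  I^A I^B → possible child types {A, B, AB} ✓
  I^A i → possible child types {A, B, AB} ✓
  I^B I^B → possible child types {B, AB} ✗
  I^B i → possible child types {A, B, AB} ✓
  i i → possible child types {A, B} ✗

I^A I^A, I^A I^B, I^A i, I^B i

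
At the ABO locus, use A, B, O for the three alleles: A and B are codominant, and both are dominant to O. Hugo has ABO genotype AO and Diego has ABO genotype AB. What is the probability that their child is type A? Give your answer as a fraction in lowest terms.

ABO cross AO × AB → offspring phenotypes: 1/2 A, 1/4 B, 1/4 AB.
So P(type A) = 1/2.

1/2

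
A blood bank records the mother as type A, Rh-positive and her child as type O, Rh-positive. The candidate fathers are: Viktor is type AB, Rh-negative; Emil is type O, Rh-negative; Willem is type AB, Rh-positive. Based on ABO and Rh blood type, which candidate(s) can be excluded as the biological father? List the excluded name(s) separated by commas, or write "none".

Viktor, Willem

A candidate is excluded only if no genotype consistent with his phenotype could produce a type O, Rh-positive child with a type A, Rh-positive mother.
Viktor (type AB, Rh-): no genotype consistent with that phenotype can produce a type-O Rh+ child with a type-A mother.
Willem (type AB, Rh+): no genotype consistent with that phenotype can produce a type-O Rh+ child with a type-A mother.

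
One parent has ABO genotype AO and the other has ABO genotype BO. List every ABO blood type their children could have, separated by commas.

O, A, B, AB

Gametes from AO × BO give offspring ABO genotypes AB, AO, BO, OO, i.e. phenotypes O, A, B, AB.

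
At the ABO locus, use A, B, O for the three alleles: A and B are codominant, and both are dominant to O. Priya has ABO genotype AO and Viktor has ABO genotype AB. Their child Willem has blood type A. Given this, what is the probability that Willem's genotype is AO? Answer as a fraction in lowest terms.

1/2

Cross AO × AB → 1/4 AA, 1/4 AB, 1/4 AO, 1/4 BO.
Type-A genotypes among offspring: AA (1/4), AO (1/4); total 1/2.
P(AO | type A) = (1/4) / (1/2) = 1/2.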